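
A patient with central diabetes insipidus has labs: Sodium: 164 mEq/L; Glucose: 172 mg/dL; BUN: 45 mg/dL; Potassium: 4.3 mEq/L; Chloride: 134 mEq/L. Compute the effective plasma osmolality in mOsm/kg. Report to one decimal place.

Effective osmolality excludes urea (freely permeant across cell membranes):
2·Na + glucose/18
= 2·164 + 172/18
= 328 + 9.56
= 337.56 mOsm/kg

337.6 mOsm/kg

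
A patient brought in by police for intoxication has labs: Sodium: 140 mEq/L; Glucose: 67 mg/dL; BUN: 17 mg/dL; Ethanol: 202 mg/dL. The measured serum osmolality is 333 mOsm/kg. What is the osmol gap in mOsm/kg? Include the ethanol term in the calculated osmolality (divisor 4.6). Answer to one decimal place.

-0.7 mOsm/kg

Calculated osmolality = 2·Na + glucose/18 + BUN/2.8 + ethanol/4.6
= 2·140 + 67/18 + 17/2.8 + 202/4.6
= 280 + 3.72 + 6.07 + 43.91
= 333.7 mOsm/kg ≈ 333.7 mOsm/kg
Osmolar gap = measured − calculated = 333 − 333.7 = -0.7 mOsm/kg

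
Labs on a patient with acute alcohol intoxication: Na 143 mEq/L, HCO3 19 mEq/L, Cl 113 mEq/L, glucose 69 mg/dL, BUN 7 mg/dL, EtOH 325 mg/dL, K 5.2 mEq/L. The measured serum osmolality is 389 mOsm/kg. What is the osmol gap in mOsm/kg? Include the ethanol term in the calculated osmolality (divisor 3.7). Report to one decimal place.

8.8 mOsm/kg

Calculated osmolality = 2·Na + glucose/18 + BUN/2.8 + ethanol/3.7
= 2·143 + 69/18 + 7/2.8 + 325/3.7
= 286 + 3.83 + 2.50 + 87.84
= 380.17 mOsm/kg ≈ 380.2 mOsm/kg
Osmolar gap = measured − calculated = 389 − 380.2 = 8.8 mOsm/kg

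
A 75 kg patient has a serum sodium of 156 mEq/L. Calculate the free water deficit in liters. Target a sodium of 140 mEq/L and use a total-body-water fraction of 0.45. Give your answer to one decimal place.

TBW = 0.45 · 75 = 33.75 L
Free water deficit = TBW · (Na/140 − 1)
= 33.75 · (156/140 − 1)
= 33.75 · 0.1143
= 3.86 L

3.9 L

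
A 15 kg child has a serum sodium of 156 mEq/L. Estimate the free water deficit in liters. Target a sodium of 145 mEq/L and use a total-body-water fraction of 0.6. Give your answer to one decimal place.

TBW = 0.6 · 15 = 9 L
Free water deficit = TBW · (Na/145 − 1)
= 9 · (156/145 − 1)
= 9 · 0.0759
= 0.68 L

0.7 L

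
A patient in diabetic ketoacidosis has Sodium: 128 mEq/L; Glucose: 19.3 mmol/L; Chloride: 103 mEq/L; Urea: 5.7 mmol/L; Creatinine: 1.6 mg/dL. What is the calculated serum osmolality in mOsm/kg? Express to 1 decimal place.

Calculated osmolality = 2·Na + glucose + urea
= 2·128 + 19.3 + 5.7
= 256 + 19.30 + 5.70
= 281 mOsm/kg

281.0 mOsm/kg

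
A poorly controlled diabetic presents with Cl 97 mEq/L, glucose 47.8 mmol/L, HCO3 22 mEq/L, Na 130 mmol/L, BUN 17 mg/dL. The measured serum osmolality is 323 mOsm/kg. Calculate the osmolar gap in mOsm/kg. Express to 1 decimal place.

Calculated osmolality = 2·Na + glucose + BUN/2.8
= 2·130 + 47.8 + 17/2.8
= 260 + 47.80 + 6.07
= 313.87 mOsm/kg ≈ 313.9 mOsm/kg
Osmolar gap = measured − calculated = 323 − 313.9 = 9.1 mOsm/kg

9.1 mOsm/kg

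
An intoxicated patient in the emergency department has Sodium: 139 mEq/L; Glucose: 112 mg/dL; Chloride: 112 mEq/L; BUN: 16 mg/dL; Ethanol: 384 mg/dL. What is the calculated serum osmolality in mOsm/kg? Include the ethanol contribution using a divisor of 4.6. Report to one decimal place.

Calculated osmolality = 2·Na + glucose/18 + BUN/2.8 + ethanol/4.6
= 2·139 + 112/18 + 16/2.8 + 384/4.6
= 278 + 6.22 + 5.71 + 83.48
= 373.41 mOsm/kg

373.4 mOsm/kg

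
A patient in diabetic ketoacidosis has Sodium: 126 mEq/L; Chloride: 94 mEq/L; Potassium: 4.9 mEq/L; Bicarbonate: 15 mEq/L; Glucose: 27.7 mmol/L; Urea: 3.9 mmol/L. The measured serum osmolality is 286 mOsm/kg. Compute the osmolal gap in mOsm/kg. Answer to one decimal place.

2.4 mOsm/kg

Calculated osmolality = 2·Na + glucose + urea
= 2·126 + 27.7 + 3.9
= 252 + 27.70 + 3.90
= 283.6 mOsm/kg ≈ 283.6 mOsm/kg
Osmolar gap = measured − calculated = 286 − 283.6 = 2.4 mOsm/kg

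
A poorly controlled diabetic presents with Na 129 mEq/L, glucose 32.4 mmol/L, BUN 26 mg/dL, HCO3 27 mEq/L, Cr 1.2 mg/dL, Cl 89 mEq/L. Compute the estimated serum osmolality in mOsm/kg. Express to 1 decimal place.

299.7 mOsm/kg

Calculated osmolality = 2·Na + glucose + BUN/2.8
= 2·129 + 32.4 + 26/2.8
= 258 + 32.40 + 9.29
= 299.69 mOsm/kg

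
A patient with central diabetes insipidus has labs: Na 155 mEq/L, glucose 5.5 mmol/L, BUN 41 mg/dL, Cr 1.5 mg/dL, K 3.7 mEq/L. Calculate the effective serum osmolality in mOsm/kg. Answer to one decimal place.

315.5 mOsm/kg

Effective osmolality excludes urea (freely permeant across cell membranes):
2·Na + glucose
= 2·155 + 5.5
= 310 + 5.5
= 315.5 mOsm/kg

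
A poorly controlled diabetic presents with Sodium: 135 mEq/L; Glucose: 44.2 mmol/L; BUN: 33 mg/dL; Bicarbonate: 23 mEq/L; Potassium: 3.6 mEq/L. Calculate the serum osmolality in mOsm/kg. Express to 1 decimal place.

326.0 mOsm/kg

Calculated osmolality = 2·Na + glucose + BUN/2.8
= 2·135 + 44.2 + 33/2.8
= 270 + 44.20 + 11.79
= 325.99 mOsm/kg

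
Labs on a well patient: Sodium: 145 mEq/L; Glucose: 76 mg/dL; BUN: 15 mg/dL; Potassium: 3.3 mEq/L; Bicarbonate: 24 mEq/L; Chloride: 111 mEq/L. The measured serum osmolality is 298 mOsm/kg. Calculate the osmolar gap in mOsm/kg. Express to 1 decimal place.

Calculated osmolality = 2·Na + glucose/18 + BUN/2.8
= 2·145 + 76/18 + 15/2.8
= 290 + 4.22 + 5.36
= 299.58 mOsm/kg ≈ 299.6 mOsm/kg
Osmolar gap = measured − calculated = 298 − 299.6 = -1.6 mOsm/kg

-1.6 mOsm/kg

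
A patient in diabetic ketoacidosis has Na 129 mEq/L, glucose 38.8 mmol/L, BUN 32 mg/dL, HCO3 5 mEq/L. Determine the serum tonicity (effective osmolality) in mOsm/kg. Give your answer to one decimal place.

296.8 mOsm/kg

Effective osmolality excludes urea (freely permeant across cell membranes):
2·Na + glucose
= 2·129 + 38.8
= 258 + 38.8
= 296.8 mOsm/kg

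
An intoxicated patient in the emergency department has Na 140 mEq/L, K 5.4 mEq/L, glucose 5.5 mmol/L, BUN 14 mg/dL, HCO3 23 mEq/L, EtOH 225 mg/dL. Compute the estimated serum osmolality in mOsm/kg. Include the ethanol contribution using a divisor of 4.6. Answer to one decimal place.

339.4 mOsm/kg

Calculated osmolality = 2·Na + glucose + BUN/2.8 + ethanol/4.6
= 2·140 + 5.5 + 14/2.8 + 225/4.6
= 280 + 5.50 + 5 + 48.91
= 339.41 mOsm/kg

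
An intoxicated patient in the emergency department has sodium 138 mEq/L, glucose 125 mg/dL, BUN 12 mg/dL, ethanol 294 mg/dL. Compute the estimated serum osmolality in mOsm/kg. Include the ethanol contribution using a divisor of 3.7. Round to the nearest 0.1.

Calculated osmolality = 2·Na + glucose/18 + BUN/2.8 + ethanol/3.7
= 2·138 + 125/18 + 12/2.8 + 294/3.7
= 276 + 6.94 + 4.29 + 79.46
= 366.69 mOsm/kg

366.7 mOsm/kg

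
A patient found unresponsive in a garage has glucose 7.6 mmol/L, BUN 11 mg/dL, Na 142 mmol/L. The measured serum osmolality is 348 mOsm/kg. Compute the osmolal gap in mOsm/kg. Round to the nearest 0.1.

52.5 mOsm/kg

Calculated osmolality = 2·Na + glucose + BUN/2.8
= 2·142 + 7.6 + 11/2.8
= 284 + 7.60 + 3.93
= 295.53 mOsm/kg ≈ 295.5 mOsm/kg
Osmolar gap = measured − calculated = 348 − 295.5 = 52.5 mOsm/kg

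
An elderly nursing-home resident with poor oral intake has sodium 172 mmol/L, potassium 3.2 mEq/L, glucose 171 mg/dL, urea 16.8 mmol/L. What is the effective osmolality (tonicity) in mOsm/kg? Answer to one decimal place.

Effective osmolality excludes urea (freely permeant across cell membranes):
2·Na + glucose/18
= 2·172 + 171/18
= 344 + 9.5
= 353.5 mOsm/kg

353.5 mOsm/kg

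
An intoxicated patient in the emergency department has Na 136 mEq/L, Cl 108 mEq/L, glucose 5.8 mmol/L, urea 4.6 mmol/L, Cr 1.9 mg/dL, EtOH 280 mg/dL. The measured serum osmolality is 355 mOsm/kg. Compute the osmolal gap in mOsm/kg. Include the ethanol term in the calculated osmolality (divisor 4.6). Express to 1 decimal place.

11.7 mOsm/kg

Calculated osmolality = 2·Na + glucose + urea + ethanol/4.6
= 2·136 + 5.8 + 4.6 + 280/4.6
= 272 + 5.80 + 4.60 + 60.87
= 343.27 mOsm/kg ≈ 343.3 mOsm/kg
Osmolar gap = measured − calculated = 355 − 343.3 = 11.7 mOsm/kg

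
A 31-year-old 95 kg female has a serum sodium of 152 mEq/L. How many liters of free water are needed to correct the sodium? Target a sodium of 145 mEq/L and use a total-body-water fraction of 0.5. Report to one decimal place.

2.3 L

TBW = 0.5 · 95 = 47.5 L
Free water deficit = TBW · (Na/145 − 1)
= 47.5 · (152/145 − 1)
= 47.5 · 0.0483
= 2.29 L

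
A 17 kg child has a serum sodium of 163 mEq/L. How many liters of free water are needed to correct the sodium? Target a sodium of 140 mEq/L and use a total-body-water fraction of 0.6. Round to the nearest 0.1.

TBW = 0.6 · 17 = 10.2 L
Free water deficit = TBW · (Na/140 − 1)
= 10.2 · (163/140 − 1)
= 10.2 · 0.1643
= 1.68 L

1.7 L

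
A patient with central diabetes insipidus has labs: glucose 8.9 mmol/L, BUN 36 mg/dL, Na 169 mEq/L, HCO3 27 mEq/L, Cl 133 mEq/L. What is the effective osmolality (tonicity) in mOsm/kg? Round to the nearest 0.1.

346.9 mOsm/kg

Effective osmolality excludes urea (freely permeant across cell membranes):
2·Na + glucose
= 2·169 + 8.9
= 338 + 8.9
= 346.9 mOsm/kg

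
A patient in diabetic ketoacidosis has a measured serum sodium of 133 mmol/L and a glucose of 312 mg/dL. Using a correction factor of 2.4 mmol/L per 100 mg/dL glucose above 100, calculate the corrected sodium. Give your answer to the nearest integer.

138 mmol/L

Corrected Na = measured Na + 2.4 · (glucose − 100)/100
= 133 + 2.4 · (312 − 100)/100
= 133 + 5.1
= 138.1 mmol/L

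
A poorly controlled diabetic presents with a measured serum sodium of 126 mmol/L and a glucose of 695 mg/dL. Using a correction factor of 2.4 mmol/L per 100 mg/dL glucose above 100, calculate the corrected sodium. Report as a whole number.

Corrected Na = measured Na + 2.4 · (glucose − 100)/100
= 126 + 2.4 · (695 − 100)/100
= 126 + 14.3
= 140.3 mmol/L

140 mmol/L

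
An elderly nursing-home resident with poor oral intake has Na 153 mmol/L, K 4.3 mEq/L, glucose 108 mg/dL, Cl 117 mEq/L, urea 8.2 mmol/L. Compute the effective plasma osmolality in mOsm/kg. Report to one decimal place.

Effective osmolality excludes urea (freely permeant across cell membranes):
2·Na + glucose/18
= 2·153 + 108/18
= 306 + 6
= 312 mOsm/kg

312.0 mOsm/kg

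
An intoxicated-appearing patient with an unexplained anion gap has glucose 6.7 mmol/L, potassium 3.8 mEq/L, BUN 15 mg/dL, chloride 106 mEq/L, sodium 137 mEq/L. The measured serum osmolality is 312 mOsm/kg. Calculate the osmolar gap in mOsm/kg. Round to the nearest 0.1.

Calculated osmolality = 2·Na + glucose + BUN/2.8
= 2·137 + 6.7 + 15/2.8
= 274 + 6.70 + 5.36
= 286.06 mOsm/kg ≈ 286.1 mOsm/kg
Osmolar gap = measured − calculated = 312 − 286.1 = 25.9 mOsm/kg

25.9 mOsm/kg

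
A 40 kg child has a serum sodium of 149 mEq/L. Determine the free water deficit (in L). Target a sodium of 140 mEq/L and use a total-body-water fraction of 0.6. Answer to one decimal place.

1.5 L

TBW = 0.6 · 40 = 24 L
Free water deficit = TBW · (Na/140 − 1)
= 24 · (149/140 − 1)
= 24 · 0.0643
= 1.54 L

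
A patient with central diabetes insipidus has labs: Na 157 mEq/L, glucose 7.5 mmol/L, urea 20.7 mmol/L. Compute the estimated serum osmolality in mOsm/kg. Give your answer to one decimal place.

342.2 mOsm/kg

Calculated osmolality = 2·Na + glucose + urea
= 2·157 + 7.5 + 20.7
= 314 + 7.50 + 20.70
= 342.2 mOsm/kg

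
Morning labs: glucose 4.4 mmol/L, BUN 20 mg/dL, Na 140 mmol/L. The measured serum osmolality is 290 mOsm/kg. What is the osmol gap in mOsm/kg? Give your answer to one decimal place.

-1.5 mOsm/kg

Calculated osmolality = 2·Na + glucose + BUN/2.8
= 2·140 + 4.4 + 20/2.8
= 280 + 4.40 + 7.14
= 291.54 mOsm/kg ≈ 291.5 mOsm/kg
Osmolar gap = measured − calculated = 290 − 291.5 = -1.5 mOsm/kg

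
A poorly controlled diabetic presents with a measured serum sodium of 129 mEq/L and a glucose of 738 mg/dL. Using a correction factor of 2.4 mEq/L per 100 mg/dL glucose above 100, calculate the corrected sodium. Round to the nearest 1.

144 mEq/L

Corrected Na = measured Na + 2.4 · (glucose − 100)/100
= 129 + 2.4 · (738 − 100)/100
= 129 + 15.3
= 144.3 mEq/L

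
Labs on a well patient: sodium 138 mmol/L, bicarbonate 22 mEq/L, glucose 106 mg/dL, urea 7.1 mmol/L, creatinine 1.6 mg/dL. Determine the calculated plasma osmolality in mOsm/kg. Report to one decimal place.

Calculated osmolality = 2·Na + glucose/18 + urea
= 2·138 + 106/18 + 7.1
= 276 + 5.89 + 7.10
= 288.99 mOsm/kg

289.0 mOsm/kg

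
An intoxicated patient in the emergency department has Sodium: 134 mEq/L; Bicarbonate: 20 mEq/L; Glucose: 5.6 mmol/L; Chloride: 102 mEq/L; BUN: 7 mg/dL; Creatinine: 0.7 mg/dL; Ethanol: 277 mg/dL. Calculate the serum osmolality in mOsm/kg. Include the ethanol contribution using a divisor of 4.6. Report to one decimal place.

Calculated osmolality = 2·Na + glucose + BUN/2.8 + ethanol/4.6
= 2·134 + 5.6 + 7/2.8 + 277/4.6
= 268 + 5.60 + 2.50 + 60.22
= 336.32 mOsm/kg

336.3 mOsm/kg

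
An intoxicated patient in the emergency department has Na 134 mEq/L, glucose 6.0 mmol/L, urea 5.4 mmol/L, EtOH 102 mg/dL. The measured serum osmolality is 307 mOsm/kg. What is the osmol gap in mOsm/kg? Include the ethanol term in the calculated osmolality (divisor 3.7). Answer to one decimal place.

Calculated osmolality = 2·Na + glucose + urea + ethanol/3.7
= 2·134 + 6 + 5.4 + 102/3.7
= 268 + 6 + 5.40 + 27.57
= 306.97 mOsm/kg ≈ 307.0 mOsm/kg
Osmolar gap = measured − calculated = 307 − 307.0 = 0.0 mOsm/kg

0.0 mOsm/kg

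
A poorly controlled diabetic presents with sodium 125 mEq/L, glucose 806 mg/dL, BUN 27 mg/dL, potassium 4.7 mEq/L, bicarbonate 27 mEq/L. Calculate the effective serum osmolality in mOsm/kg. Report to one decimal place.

Effective osmolality excludes urea (freely permeant across cell membranes):
2·Na + glucose/18
= 2·125 + 806/18
= 250 + 44.78
= 294.78 mOsm/kg

294.8 mOsm/kg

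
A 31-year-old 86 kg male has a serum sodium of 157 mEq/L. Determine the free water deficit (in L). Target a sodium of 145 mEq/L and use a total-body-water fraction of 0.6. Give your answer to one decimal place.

TBW = 0.6 · 86 = 51.6 L
Free water deficit = TBW · (Na/145 − 1)
= 51.6 · (157/145 − 1)
= 51.6 · 0.0828
= 4.27 L

4.3 L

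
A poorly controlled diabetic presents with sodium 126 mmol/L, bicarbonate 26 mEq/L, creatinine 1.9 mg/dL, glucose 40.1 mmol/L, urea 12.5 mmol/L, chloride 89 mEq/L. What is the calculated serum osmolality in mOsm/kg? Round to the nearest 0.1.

Calculated osmolality = 2·Na + glucose + urea
= 2·126 + 40.1 + 12.5
= 252 + 40.10 + 12.50
= 304.6 mOsm/kg

304.6 mOsm/kg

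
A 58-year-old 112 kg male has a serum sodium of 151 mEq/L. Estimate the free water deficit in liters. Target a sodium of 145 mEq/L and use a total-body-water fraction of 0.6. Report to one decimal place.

2.8 L

TBW = 0.6 · 112 = 67.2 L
Free water deficit = TBW · (Na/145 − 1)
= 67.2 · (151/145 − 1)
= 67.2 · 0.0414
= 2.78 L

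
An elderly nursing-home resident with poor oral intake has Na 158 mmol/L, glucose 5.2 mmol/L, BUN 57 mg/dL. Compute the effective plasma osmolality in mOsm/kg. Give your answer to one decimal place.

321.2 mOsm/kg

Effective osmolality excludes urea (freely permeant across cell membranes):
2·Na + glucose
= 2·158 + 5.2
= 316 + 5.2
= 321.2 mOsm/kg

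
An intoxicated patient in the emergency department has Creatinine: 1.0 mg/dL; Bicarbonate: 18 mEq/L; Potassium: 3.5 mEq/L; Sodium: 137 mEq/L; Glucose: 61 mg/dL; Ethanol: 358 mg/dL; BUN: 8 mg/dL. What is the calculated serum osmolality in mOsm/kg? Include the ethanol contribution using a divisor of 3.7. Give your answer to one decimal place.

377.0 mOsm/kg

Calculated osmolality = 2·Na + glucose/18 + BUN/2.8 + ethanol/3.7
= 2·137 + 61/18 + 8/2.8 + 358/3.7
= 274 + 3.39 + 2.86 + 96.76
= 377.01 mOsm/kg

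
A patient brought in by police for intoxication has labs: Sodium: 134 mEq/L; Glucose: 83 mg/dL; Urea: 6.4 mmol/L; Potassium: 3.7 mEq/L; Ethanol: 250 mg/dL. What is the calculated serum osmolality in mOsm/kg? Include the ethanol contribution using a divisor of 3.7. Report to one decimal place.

Calculated osmolality = 2·Na + glucose/18 + urea + ethanol/3.7
= 2·134 + 83/18 + 6.4 + 250/3.7
= 268 + 4.61 + 6.40 + 67.57
= 346.58 mOsm/kg

346.6 mOsm/kg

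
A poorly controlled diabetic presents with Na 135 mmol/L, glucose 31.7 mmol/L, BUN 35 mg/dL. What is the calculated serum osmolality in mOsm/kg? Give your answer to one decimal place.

314.2 mOsm/kg

Calculated osmolality = 2·Na + glucose + BUN/2.8
= 2·135 + 31.7 + 35/2.8
= 270 + 31.70 + 12.50
= 314.2 mOsm/kg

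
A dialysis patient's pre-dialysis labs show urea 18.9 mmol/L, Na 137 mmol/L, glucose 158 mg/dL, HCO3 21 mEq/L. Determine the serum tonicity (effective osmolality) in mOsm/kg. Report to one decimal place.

Effective osmolality excludes urea (freely permeant across cell membranes):
2·Na + glucose/18
= 2·137 + 158/18
= 274 + 8.78
= 282.78 mOsm/kg

282.8 mOsm/kg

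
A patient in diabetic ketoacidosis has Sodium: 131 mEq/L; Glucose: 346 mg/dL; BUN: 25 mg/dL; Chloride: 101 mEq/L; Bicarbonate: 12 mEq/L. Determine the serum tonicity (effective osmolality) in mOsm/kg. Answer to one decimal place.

Effective osmolality excludes urea (freely permeant across cell membranes):
2·Na + glucose/18
= 2·131 + 346/18
= 262 + 19.22
= 281.22 mOsm/kg

281.2 mOsm/kg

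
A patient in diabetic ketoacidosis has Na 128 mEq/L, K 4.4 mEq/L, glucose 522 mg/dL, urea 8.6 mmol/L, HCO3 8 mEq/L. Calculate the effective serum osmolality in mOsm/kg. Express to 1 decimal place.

Effective osmolality excludes urea (freely permeant across cell membranes):
2·Na + glucose/18
= 2·128 + 522/18
= 256 + 29
= 285 mOsm/kg

285.0 mOsm/kg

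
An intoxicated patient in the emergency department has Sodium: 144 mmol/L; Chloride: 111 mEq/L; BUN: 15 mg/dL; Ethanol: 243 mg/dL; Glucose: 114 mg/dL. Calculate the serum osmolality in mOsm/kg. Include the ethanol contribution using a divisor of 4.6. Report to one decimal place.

352.5 mOsm/kg

Calculated osmolality = 2·Na + glucose/18 + BUN/2.8 + ethanol/4.6
= 2·144 + 114/18 + 15/2.8 + 243/4.6
= 288 + 6.33 + 5.36 + 52.83
= 352.52 mOsm/kg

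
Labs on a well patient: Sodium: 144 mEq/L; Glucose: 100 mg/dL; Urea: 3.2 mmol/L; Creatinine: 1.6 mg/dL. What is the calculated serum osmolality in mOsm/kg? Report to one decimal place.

296.8 mOsm/kg

Calculated osmolality = 2·Na + glucose/18 + urea
= 2·144 + 100/18 + 3.2
= 288 + 5.56 + 3.20
= 296.76 mOsm/kg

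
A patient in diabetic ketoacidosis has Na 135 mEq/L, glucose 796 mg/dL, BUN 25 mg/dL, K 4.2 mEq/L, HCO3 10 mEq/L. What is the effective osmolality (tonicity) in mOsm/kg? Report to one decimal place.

Effective osmolality excludes urea (freely permeant across cell membranes):
2·Na + glucose/18
= 2·135 + 796/18
= 270 + 44.22
= 314.22 mOsm/kg

314.2 mOsm/kg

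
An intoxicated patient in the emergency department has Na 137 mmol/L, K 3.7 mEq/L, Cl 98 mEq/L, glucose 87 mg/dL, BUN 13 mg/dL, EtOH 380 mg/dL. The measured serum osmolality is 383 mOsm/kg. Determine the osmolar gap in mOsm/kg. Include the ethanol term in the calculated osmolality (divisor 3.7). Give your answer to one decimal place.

-3.2 mOsm/kg

Calculated osmolality = 2·Na + glucose/18 + BUN/2.8 + ethanol/3.7
= 2·137 + 87/18 + 13/2.8 + 380/3.7
= 274 + 4.83 + 4.64 + 102.70
= 386.17 mOsm/kg ≈ 386.2 mOsm/kg
Osmolar gap = measured − calculated = 383 − 386.2 = -3.2 mOsm/kg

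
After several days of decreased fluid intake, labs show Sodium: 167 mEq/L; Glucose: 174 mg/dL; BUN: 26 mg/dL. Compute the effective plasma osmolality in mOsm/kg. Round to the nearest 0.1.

343.7 mOsm/kg

Effective osmolality excludes urea (freely permeant across cell membranes):
2·Na + glucose/18
= 2·167 + 174/18
= 334 + 9.67
= 343.67 mOsm/kg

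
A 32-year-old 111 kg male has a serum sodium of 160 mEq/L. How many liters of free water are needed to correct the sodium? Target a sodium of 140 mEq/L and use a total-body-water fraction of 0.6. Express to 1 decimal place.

9.5 L

TBW = 0.6 · 111 = 66.6 L
Free water deficit = TBW · (Na/140 − 1)
= 66.6 · (160/140 − 1)
= 66.6 · 0.1429
= 9.52 L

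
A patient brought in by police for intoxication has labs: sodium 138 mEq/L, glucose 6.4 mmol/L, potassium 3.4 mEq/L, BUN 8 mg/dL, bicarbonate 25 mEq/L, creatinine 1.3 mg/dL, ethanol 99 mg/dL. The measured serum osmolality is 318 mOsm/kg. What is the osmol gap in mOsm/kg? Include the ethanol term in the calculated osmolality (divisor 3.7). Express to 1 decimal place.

6.0 mOsm/kg

Calculated osmolality = 2·Na + glucose + BUN/2.8 + ethanol/3.7
= 2·138 + 6.4 + 8/2.8 + 99/3.7
= 276 + 6.40 + 2.86 + 26.76
= 312.02 mOsm/kg ≈ 312.0 mOsm/kg
Osmolar gap = measured − calculated = 318 − 312.0 = 6.0 mOsm/kg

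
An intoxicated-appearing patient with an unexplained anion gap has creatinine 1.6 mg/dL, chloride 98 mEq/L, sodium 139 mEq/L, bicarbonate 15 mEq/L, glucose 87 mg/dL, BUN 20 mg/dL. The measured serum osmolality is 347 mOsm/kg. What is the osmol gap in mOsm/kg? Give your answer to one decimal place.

57.0 mOsm/kg

Calculated osmolality = 2·Na + glucose/18 + BUN/2.8
= 2·139 + 87/18 + 20/2.8
= 278 + 4.83 + 7.14
= 289.97 mOsm/kg ≈ 290.0 mOsm/kg
Osmolar gap = measured − calculated = 347 − 290.0 = 57.0 mOsm/kg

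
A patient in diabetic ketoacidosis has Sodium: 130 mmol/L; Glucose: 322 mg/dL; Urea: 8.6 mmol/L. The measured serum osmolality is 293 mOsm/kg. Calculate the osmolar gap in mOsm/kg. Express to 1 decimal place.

Calculated osmolality = 2·Na + glucose/18 + urea
= 2·130 + 322/18 + 8.6
= 260 + 17.89 + 8.60
= 286.49 mOsm/kg ≈ 286.5 mOsm/kg
Osmolar gap = measured − calculated = 293 − 286.5 = 6.5 mOsm/kg

6.5 mOsm/kg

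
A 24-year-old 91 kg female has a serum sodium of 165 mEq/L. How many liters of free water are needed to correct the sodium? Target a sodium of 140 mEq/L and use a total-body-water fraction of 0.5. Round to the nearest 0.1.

TBW = 0.5 · 91 = 45.5 L
Free water deficit = TBW · (Na/140 − 1)
= 45.5 · (165/140 − 1)
= 45.5 · 0.1786
= 8.13 L

8.1 L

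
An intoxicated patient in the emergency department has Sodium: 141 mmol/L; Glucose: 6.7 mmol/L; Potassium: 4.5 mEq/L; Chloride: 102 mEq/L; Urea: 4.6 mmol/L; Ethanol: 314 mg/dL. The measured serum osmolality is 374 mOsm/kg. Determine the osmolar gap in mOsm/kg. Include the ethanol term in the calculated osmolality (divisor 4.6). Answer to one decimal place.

Calculated osmolality = 2·Na + glucose + urea + ethanol/4.6
= 2·141 + 6.7 + 4.6 + 314/4.6
= 282 + 6.70 + 4.60 + 68.26
= 361.56 mOsm/kg ≈ 361.6 mOsm/kg
Osmolar gap = measured − calculated = 374 − 361.6 = 12.4 mOsm/kg

12.4 mOsm/kg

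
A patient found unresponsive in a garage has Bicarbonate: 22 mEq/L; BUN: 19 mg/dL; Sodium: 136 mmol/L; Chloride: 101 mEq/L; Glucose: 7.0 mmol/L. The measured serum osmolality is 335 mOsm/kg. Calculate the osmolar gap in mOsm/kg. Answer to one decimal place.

49.2 mOsm/kg

Calculated osmolality = 2·Na + glucose + BUN/2.8
= 2·136 + 7 + 19/2.8
= 272 + 7 + 6.79
= 285.79 mOsm/kg ≈ 285.8 mOsm/kg
Osmolar gap = measured − calculated = 335 − 285.8 = 49.2 mOsm/kg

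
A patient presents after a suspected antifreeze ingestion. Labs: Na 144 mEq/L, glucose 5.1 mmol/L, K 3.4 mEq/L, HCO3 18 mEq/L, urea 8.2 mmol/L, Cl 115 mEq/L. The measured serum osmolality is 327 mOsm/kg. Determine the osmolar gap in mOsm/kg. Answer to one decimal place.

Calculated osmolality = 2·Na + glucose + urea
= 2·144 + 5.1 + 8.2
= 288 + 5.10 + 8.20
= 301.3 mOsm/kg ≈ 301.3 mOsm/kg
Osmolar gap = measured − calculated = 327 − 301.3 = 25.7 mOsm/kg

25.7 mOsm/kg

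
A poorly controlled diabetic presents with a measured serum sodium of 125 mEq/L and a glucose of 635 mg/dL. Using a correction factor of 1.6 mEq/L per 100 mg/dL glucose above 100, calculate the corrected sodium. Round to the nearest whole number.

134 mEq/L

Corrected Na = measured Na + 1.6 · (glucose − 100)/100
= 125 + 1.6 · (635 − 100)/100
= 125 + 8.6
= 133.6 mEq/L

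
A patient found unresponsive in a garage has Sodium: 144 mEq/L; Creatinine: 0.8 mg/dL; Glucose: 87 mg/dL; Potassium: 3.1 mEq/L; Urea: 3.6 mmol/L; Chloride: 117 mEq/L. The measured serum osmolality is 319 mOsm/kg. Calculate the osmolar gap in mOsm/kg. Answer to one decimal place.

22.6 mOsm/kg

Calculated osmolality = 2·Na + glucose/18 + urea
= 2·144 + 87/18 + 3.6
= 288 + 4.83 + 3.60
= 296.43 mOsm/kg ≈ 296.4 mOsm/kg
Osmolar gap = measured − calculated = 319 − 296.4 = 22.6 mOsm/kg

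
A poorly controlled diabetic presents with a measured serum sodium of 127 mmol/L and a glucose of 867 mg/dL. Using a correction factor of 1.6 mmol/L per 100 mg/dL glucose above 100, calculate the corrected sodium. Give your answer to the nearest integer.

Corrected Na = measured Na + 1.6 · (glucose − 100)/100
= 127 + 1.6 · (867 − 100)/100
= 127 + 12.3
= 139.3 mmol/L

139 mmol/L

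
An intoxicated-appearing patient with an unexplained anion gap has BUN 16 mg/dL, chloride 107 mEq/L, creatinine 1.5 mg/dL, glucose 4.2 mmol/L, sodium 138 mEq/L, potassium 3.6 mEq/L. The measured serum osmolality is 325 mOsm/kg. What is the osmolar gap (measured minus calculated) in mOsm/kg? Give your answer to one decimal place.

39.1 mOsm/kg

Calculated osmolality = 2·Na + glucose + BUN/2.8
= 2·138 + 4.2 + 16/2.8
= 276 + 4.20 + 5.71
= 285.91 mOsm/kg ≈ 285.9 mOsm/kg
Osmolar gap = measured − calculated = 325 − 285.9 = 39.1 mOsm/kg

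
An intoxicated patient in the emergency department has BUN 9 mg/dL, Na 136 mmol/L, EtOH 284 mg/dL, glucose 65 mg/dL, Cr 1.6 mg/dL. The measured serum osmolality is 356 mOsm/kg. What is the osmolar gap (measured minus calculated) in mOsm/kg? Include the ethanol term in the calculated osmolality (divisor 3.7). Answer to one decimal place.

0.4 mOsm/kg

Calculated osmolality = 2·Na + glucose/18 + BUN/2.8 + ethanol/3.7
= 2·136 + 65/18 + 9/2.8 + 284/3.7
= 272 + 3.61 + 3.21 + 76.76
= 355.58 mOsm/kg ≈ 355.6 mOsm/kg
Osmolar gap = measured − calculated = 356 − 355.6 = 0.4 mOsm/kg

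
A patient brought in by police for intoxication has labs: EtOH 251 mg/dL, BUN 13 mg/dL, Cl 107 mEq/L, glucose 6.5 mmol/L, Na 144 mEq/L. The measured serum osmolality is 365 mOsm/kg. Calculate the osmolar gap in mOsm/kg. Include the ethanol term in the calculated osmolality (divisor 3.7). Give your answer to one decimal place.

-2.0 mOsm/kg

Calculated osmolality = 2·Na + glucose + BUN/2.8 + ethanol/3.7
= 2·144 + 6.5 + 13/2.8 + 251/3.7
= 288 + 6.50 + 4.64 + 67.84
= 366.98 mOsm/kg ≈ 367.0 mOsm/kg
Osmolar gap = measured − calculated = 365 − 367.0 = -2.0 mOsm/kg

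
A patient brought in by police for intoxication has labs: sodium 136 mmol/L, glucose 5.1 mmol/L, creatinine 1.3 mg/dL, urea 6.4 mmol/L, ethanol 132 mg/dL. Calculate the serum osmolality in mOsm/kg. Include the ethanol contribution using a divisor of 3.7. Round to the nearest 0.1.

Calculated osmolality = 2·Na + glucose + urea + ethanol/3.7
= 2·136 + 5.1 + 6.4 + 132/3.7
= 272 + 5.10 + 6.40 + 35.68
= 319.18 mOsm/kg

319.2 mOsm/kg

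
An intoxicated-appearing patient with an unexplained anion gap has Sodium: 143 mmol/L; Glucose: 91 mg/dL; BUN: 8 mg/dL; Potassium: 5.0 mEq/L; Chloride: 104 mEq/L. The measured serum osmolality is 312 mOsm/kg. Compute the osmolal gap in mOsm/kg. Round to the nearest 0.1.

Calculated osmolality = 2·Na + glucose/18 + BUN/2.8
= 2·143 + 91/18 + 8/2.8
= 286 + 5.06 + 2.86
= 293.92 mOsm/kg ≈ 293.9 mOsm/kg
Osmolar gap = measured − calculated = 312 − 293.9 = 18.1 mOsm/kg

18.1 mOsm/kg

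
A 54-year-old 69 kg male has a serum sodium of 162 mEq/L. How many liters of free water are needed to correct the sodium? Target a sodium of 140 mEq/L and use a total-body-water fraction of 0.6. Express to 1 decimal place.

TBW = 0.6 · 69 = 41.4 L
Free water deficit = TBW · (Na/140 − 1)
= 41.4 · (162/140 − 1)
= 41.4 · 0.1571
= 6.5 L

6.5 L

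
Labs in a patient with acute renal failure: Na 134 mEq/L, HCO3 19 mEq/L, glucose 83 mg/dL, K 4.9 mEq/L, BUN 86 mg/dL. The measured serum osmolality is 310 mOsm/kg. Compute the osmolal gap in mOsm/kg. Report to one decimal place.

Calculated osmolality = 2·Na + glucose/18 + BUN/2.8
= 2·134 + 83/18 + 86/2.8
= 268 + 4.61 + 30.71
= 303.32 mOsm/kg ≈ 303.3 mOsm/kg
Osmolar gap = measured − calculated = 310 − 303.3 = 6.7 mOsm/kg

6.7 mOsm/kg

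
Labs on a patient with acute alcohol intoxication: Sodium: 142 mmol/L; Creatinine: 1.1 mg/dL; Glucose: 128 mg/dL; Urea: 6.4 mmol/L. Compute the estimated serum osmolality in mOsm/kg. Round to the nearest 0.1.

297.5 mOsm/kg

Calculated osmolality = 2·Na + glucose/18 + urea
= 2·142 + 128/18 + 6.4
= 284 + 7.11 + 6.40
= 297.51 mOsm/kg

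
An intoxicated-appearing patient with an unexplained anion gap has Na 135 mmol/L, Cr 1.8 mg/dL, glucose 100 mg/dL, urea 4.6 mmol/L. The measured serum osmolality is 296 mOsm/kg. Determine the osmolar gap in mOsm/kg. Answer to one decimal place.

Calculated osmolality = 2·Na + glucose/18 + urea
= 2·135 + 100/18 + 4.6
= 270 + 5.56 + 4.60
= 280.16 mOsm/kg ≈ 280.2 mOsm/kg
Osmolar gap = measured − calculated = 296 − 280.2 = 15.8 mOsm/kg

15.8 mOsm/kg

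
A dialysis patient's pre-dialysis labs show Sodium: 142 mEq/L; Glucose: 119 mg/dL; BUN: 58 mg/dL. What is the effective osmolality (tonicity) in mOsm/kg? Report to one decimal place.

Effective osmolality excludes urea (freely permeant across cell membranes):
2·Na + glucose/18
= 2·142 + 119/18
= 284 + 6.61
= 290.61 mOsm/kg

290.6 mOsm/kg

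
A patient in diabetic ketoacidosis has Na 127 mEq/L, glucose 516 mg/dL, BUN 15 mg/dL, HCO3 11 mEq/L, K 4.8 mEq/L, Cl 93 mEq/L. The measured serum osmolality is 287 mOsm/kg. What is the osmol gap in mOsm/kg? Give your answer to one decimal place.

Calculated osmolality = 2·Na + glucose/18 + BUN/2.8
= 2·127 + 516/18 + 15/2.8
= 254 + 28.67 + 5.36
= 288.03 mOsm/kg ≈ 288.0 mOsm/kg
Osmolar gap = measured − calculated = 287 − 288.0 = -1.0 mOsm/kg

-1.0 mOsm/kg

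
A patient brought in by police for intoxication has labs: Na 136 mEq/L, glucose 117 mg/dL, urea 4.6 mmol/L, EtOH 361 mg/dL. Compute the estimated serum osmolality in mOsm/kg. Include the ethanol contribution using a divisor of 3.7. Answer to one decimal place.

380.7 mOsm/kg

Calculated osmolality = 2·Na + glucose/18 + urea + ethanol/3.7
= 2·136 + 117/18 + 4.6 + 361/3.7
= 272 + 6.50 + 4.60 + 97.57
= 380.67 mOsm/kg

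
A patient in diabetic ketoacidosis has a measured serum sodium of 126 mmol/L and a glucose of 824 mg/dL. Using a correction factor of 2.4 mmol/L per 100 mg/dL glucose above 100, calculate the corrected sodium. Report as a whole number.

Corrected Na = measured Na + 2.4 · (glucose − 100)/100
= 126 + 2.4 · (824 − 100)/100
= 126 + 17.4
= 143.4 mmol/L

143 mmol/L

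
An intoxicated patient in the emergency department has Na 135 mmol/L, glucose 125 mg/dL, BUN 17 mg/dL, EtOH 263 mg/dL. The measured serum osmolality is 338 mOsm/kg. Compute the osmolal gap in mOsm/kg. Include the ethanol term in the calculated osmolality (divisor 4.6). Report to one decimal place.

Calculated osmolality = 2·Na + glucose/18 + BUN/2.8 + ethanol/4.6
= 2·135 + 125/18 + 17/2.8 + 263/4.6
= 270 + 6.94 + 6.07 + 57.17
= 340.18 mOsm/kg ≈ 340.2 mOsm/kg
Osmolar gap = measured − calculated = 338 − 340.2 = -2.2 mOsm/kg

-2.2 mOsm/kg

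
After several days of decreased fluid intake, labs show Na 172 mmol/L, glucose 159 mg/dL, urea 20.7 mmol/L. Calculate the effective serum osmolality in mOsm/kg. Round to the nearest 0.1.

352.8 mOsm/kg

Effective osmolality excludes urea (freely permeant across cell membranes):
2·Na + glucose/18
= 2·172 + 159/18
= 344 + 8.83
= 352.83 mOsm/kg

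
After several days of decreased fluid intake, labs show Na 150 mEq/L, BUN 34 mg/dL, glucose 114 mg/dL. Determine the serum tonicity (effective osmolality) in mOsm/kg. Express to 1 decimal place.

306.3 mOsm/kg

Effective osmolality excludes urea (freely permeant across cell membranes):
2·Na + glucose/18
= 2·150 + 114/18
= 300 + 6.33
= 306.33 mOsm/kg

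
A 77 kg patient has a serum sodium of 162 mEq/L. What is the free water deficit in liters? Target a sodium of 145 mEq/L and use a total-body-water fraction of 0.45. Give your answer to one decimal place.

TBW = 0.45 · 77 = 34.65 L
Free water deficit = TBW · (Na/145 − 1)
= 34.65 · (162/145 − 1)
= 34.65 · 0.1172
= 4.06 L

4.1 L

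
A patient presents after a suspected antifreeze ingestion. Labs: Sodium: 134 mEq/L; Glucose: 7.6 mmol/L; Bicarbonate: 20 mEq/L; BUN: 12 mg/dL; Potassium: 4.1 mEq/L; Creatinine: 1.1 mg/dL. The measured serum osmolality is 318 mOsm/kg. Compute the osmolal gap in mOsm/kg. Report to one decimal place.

Calculated osmolality = 2·Na + glucose + BUN/2.8
= 2·134 + 7.6 + 12/2.8
= 268 + 7.60 + 4.29
= 279.89 mOsm/kg ≈ 279.9 mOsm/kg
Osmolar gap = measured − calculated = 318 − 279.9 = 38.1 mOsm/kg

38.1 mOsm/kg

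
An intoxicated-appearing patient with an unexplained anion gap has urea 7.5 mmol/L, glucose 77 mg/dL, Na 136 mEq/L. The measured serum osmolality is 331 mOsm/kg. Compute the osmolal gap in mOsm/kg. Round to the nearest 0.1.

Calculated osmolality = 2·Na + glucose/18 + urea
= 2·136 + 77/18 + 7.5
= 272 + 4.28 + 7.50
= 283.78 mOsm/kg ≈ 283.8 mOsm/kg
Osmolar gap = measured − calculated = 331 − 283.8 = 47.2 mOsm/kg

47.2 mOsm/kg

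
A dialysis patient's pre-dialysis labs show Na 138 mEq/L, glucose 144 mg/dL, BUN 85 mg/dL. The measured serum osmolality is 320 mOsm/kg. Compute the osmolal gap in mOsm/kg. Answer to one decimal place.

5.6 mOsm/kg

Calculated osmolality = 2·Na + glucose/18 + BUN/2.8
= 2·138 + 144/18 + 85/2.8
= 276 + 8 + 30.36
= 314.36 mOsm/kg ≈ 314.4 mOsm/kg
Osmolar gap = measured − calculated = 320 − 314.4 = 5.6 mOsm/kg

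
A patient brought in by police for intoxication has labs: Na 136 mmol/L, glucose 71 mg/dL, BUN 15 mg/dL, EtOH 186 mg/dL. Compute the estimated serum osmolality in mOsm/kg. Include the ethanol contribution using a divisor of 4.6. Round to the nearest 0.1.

Calculated osmolality = 2·Na + glucose/18 + BUN/2.8 + ethanol/4.6
= 2·136 + 71/18 + 15/2.8 + 186/4.6
= 272 + 3.94 + 5.36 + 40.43
= 321.73 mOsm/kg

321.7 mOsm/kg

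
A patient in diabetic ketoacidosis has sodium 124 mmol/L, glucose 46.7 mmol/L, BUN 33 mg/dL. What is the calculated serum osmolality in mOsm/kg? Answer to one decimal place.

306.5 mOsm/kg

Calculated osmolality = 2·Na + glucose + BUN/2.8
= 2·124 + 46.7 + 33/2.8
= 248 + 46.70 + 11.79
= 306.49 mOsm/kg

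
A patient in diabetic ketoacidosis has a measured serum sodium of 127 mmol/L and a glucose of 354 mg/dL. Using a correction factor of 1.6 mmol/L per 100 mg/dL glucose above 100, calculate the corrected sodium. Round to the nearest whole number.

131 mmol/L

Corrected Na = measured Na + 1.6 · (glucose − 100)/100
= 127 + 1.6 · (354 − 100)/100
= 127 + 4.1
= 131.1 mmol/L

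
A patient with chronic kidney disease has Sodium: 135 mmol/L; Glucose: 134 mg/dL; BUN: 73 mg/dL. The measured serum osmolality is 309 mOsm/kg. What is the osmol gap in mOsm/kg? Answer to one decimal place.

Calculated osmolality = 2·Na + glucose/18 + BUN/2.8
= 2·135 + 134/18 + 73/2.8
= 270 + 7.44 + 26.07
= 303.51 mOsm/kg ≈ 303.5 mOsm/kg
Osmolar gap = measured − calculated = 309 − 303.5 = 5.5 mOsm/kg

5.5 mOsm/kg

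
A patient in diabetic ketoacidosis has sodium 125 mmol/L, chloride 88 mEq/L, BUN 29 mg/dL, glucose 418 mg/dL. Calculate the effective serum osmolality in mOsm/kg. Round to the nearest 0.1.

273.2 mOsm/kg

Effective osmolality excludes urea (freely permeant across cell membranes):
2·Na + glucose/18
= 2·125 + 418/18
= 250 + 23.22
= 273.22 mOsm/kg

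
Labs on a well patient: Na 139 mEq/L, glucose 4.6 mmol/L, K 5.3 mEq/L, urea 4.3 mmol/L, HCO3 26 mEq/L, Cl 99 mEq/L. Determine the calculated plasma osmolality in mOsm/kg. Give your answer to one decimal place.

Calculated osmolality = 2·Na + glucose + urea
= 2·139 + 4.6 + 4.3
= 278 + 4.60 + 4.30
= 286.9 mOsm/kg

286.9 mOsm/kg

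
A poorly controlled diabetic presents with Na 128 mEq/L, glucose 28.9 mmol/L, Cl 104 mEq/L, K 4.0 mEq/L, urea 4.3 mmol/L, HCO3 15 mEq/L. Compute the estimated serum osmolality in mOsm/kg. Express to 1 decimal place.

Calculated osmolality = 2·Na + glucose + urea
= 2·128 + 28.9 + 4.3
= 256 + 28.90 + 4.30
= 289.2 mOsm/kg

289.2 mOsm/kg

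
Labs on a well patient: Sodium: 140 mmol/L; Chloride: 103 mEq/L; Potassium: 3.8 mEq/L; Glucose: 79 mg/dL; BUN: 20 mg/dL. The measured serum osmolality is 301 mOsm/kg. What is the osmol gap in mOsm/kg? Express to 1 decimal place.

9.5 mOsm/kg

Calculated osmolality = 2·Na + glucose/18 + BUN/2.8
= 2·140 + 79/18 + 20/2.8
= 280 + 4.39 + 7.14
= 291.53 mOsm/kg ≈ 291.5 mOsm/kg
Osmolar gap = measured − calculated = 301 − 291.5 = 9.5 mOsm/kg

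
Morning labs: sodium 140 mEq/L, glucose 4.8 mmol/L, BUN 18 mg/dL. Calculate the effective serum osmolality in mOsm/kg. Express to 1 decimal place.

284.8 mOsm/kg

Effective osmolality excludes urea (freely permeant across cell membranes):
2·Na + glucose
= 2·140 + 4.8
= 280 + 4.8
= 284.8 mOsm/kg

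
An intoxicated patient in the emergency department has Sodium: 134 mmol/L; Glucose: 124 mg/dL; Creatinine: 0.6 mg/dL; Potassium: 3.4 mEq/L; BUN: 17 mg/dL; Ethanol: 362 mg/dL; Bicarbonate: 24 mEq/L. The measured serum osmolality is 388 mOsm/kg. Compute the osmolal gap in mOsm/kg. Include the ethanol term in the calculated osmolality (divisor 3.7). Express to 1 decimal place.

9.2 mOsm/kg

Calculated osmolality = 2·Na + glucose/18 + BUN/2.8 + ethanol/3.7
= 2·134 + 124/18 + 17/2.8 + 362/3.7
= 268 + 6.89 + 6.07 + 97.84
= 378.8 mOsm/kg ≈ 378.8 mOsm/kg
Osmolar gap = measured − calculated = 388 − 378.8 = 9.2 mOsm/kg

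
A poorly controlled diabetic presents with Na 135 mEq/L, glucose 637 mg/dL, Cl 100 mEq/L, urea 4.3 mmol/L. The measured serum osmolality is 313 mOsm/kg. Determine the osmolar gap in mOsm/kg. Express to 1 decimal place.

Calculated osmolality = 2·Na + glucose/18 + urea
= 2·135 + 637/18 + 4.3
= 270 + 35.39 + 4.30
= 309.69 mOsm/kg ≈ 309.7 mOsm/kg
Osmolar gap = measured − calculated = 313 − 309.7 = 3.3 mOsm/kg

3.3 mOsm/kg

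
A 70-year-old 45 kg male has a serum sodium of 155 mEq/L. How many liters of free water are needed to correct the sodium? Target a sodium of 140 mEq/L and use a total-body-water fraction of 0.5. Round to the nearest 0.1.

TBW = 0.5 · 45 = 22.5 L
Free water deficit = TBW · (Na/140 − 1)
= 22.5 · (155/140 − 1)
= 22.5 · 0.1071
= 2.41 L

2.4 L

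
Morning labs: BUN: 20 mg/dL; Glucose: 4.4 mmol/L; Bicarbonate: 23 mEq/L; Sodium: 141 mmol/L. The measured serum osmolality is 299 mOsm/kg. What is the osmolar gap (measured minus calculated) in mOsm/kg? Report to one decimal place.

Calculated osmolality = 2·Na + glucose + BUN/2.8
= 2·141 + 4.4 + 20/2.8
= 282 + 4.40 + 7.14
= 293.54 mOsm/kg ≈ 293.5 mOsm/kg
Osmolar gap = measured − calculated = 299 − 293.5 = 5.5 mOsm/kg

5.5 mOsm/kg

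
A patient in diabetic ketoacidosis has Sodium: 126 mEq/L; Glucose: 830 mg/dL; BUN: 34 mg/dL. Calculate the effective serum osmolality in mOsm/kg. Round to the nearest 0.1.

298.1 mOsm/kg

Effective osmolality excludes urea (freely permeant across cell membranes):
2·Na + glucose/18
= 2·126 + 830/18
= 252 + 46.11
= 298.11 mOsm/kg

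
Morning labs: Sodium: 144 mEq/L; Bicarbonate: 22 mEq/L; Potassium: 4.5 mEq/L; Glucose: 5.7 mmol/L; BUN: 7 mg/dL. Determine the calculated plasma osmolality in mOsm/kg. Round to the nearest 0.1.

Calculated osmolality = 2·Na + glucose + BUN/2.8
= 2·144 + 5.7 + 7/2.8
= 288 + 5.70 + 2.50
= 296.2 mOsm/kg

296.2 mOsm/kg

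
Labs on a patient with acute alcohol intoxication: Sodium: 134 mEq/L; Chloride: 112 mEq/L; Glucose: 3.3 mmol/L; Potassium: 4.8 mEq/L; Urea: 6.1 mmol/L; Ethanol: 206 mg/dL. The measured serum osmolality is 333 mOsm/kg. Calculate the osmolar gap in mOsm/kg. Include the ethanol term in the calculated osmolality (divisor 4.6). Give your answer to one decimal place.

Calculated osmolality = 2·Na + glucose + urea + ethanol/4.6
= 2·134 + 3.3 + 6.1 + 206/4.6
= 268 + 3.30 + 6.10 + 44.78
= 322.18 mOsm/kg ≈ 322.2 mOsm/kg
Osmolar gap = measured − calculated = 333 − 322.2 = 10.8 mOsm/kg

10.8 mOsm/kg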